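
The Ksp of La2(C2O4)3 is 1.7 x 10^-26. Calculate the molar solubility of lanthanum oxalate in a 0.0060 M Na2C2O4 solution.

La2(C2O4)3(s) ⇌ 2 La^3+(aq) + 3 C2O4^2-(aq)
Ksp = [La^3+]^2[C2O4^2-]^3
Let s be the molar solubility in this solution. [La^3+] = 2s, [C2O4^2-] = 0.0060 + 3s ≈ 0.0060 (common-ion effect: C2O4^2- is already 0.0060 M).
Ksp ≈ (2s)^2 × (0.0060)^3
s = 1.4 x 10^-10 M
Check: 3s = 4.2 × 10^-10 ≪ 0.0060, so the approximation is valid.

s ≈ 1.4e-10 M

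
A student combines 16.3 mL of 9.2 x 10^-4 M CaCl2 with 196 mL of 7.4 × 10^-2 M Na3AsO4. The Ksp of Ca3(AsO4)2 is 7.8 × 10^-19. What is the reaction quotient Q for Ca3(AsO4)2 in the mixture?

Total volume = 16.3 + 196 = 212.3 mL.
[Ca^2+] = 9.2 × 10^-4 × (16.3/212.3) = 7.06 × 10^-5 M
[AsO4^3-] = 7.4 × 10^-2 × (196/212.3) = 6.83 × 10^-2 M
Ca3(AsO4)2(s) <=> 3 Ca^2+(aq) + 2 AsO4^3-(aq), so Q = [Ca^2+]^3[AsO4^3-]^2
Q = (7.06 × 10^-5)^3(6.83 × 10^-2)^2 = 1.6 × 10^-15
Q > Ksp, so Ca3(AsO4)2 will precipitate.

1.6 x 10^-15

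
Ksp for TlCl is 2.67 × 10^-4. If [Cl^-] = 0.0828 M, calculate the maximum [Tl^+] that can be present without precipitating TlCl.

TlCl(s) <=> Tl^+(aq) + Cl^-(aq)
Ksp = [Tl^+][Cl^-]
Precipitation begins when Q = Ksp. With [Cl^-] = 0.0828 M:
2.67 × 10^-4 = (0.0828) × [Tl^+]
[Tl^+] = (2.67 × 10^-4 / 8.28 × 10^-2) = 3.22 × 10^-3 M

3.22 x 10^-3 M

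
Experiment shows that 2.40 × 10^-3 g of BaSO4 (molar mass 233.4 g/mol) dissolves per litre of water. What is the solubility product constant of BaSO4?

Ksp = 1.06e-10

Molar solubility s = (2.40 x 10^-3 g/L) / (233.4 g/mol) = 1.028 × 10^-5 M.
BaSO4(s) <=> Ba^2+(aq) + SO4^2-(aq)
If s mol/L of BaSO4 dissolves, [Ba^2+] = s and [SO4^2-] = s.
Ksp = [Ba^2+][SO4^2-]
Ksp = s^2
With s = 1.028 × 10^-5: Ksp = 1.06 × 10^-10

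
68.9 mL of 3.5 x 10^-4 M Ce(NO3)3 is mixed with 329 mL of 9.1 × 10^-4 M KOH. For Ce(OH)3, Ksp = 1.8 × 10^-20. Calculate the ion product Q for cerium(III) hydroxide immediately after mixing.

2.6 × 10^-14

Total volume = 68.9 + 329 = 397.9 mL.
[Ce^3+] = 3.5 × 10^-4 × (68.9/397.9) = 6.06 × 10^-5 M
[OH^-] = 9.1 × 10^-4 × (329/397.9) = 7.52 x 10^-4 M
Ce(OH)3(s) ⇌ Ce^3+(aq) + 3 OH^-(aq), so Q = [Ce^3+][OH^-]^3
Q = (6.06 x 10^-5)(7.52 × 10^-4)^3 = 2.6 × 10^-14
Q > Ksp, so Ce(OH)3 will precipitate.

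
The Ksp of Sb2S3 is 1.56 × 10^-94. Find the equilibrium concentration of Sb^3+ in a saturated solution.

[Sb^3+] ≈ 1.36 x 10^-19 M

Sb2S3(s) ⇌ 2 Sb^3+ + 3 S^2-
Ksp = [Sb^3+]^2[S^2-]^3
If s mol/L of Sb2S3 dissolves, [Sb^3+] = 2s and [S^2-] = 3s.
Ksp = (2s)^2(3s)^3 = 108s^5
s^5 = 1.56 × 10^-94 / 108, so s = 6.791 x 10^-20 M
[Sb^3+] = 2s = 1.36 × 10^-19 M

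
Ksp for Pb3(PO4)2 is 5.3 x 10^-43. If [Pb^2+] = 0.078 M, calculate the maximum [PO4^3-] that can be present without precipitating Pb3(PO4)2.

[PO4^3-] ≈ 3.3e-20 M

Pb3(PO4)2(s) <=> 3 Pb^2+(aq) + 2 PO4^3-(aq)
Ksp = [Pb^2+]^3[PO4^3-]^2
Precipitation begins when Q = Ksp. With [Pb^2+] = 0.078 M:
5.3 x 10^-43 = (0.078)^3 × [PO4^3-]^2
[PO4^3-] = (5.3 x 10^-43 / 4.75 × 10^-4)^(1/2) = 3.3 x 10^-20 M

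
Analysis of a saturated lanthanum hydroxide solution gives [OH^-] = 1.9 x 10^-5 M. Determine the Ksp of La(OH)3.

Ksp = 4.3e-20

La(OH)3(s) <=> La^3+(aq) + 3 OH^-(aq)
Stoichiometry gives [La^3+] = (1/3)[OH^-] = 6.33 × 10^-6 M.
Ksp = [La^3+][OH^-]^3
Ksp = 6.33 x 10^-6 × (1.9 × 10^-5)^3 = 4.3 × 10^-20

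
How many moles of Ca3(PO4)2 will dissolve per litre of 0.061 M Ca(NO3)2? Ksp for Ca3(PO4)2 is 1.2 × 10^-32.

Ca3(PO4)2(s) ⇌ 3 Ca^2+ + 2 PO4^3-
Ksp = [Ca^2+]^3[PO4^3-]^2
Let s be the molar solubility in this solution. [Ca^2+] = 0.061 + 3s ≈ 0.061, [PO4^3-] = 2s (Ksp is small, so little additional dissolves).
Ksp ≈ (0.061)^3 × (2s)^2
s = 3.6 × 10^-15 M
Check: 3s = 1.1 × 10^-14 ≪ 0.061, so the approximation is valid.

3.6 × 10^-15 M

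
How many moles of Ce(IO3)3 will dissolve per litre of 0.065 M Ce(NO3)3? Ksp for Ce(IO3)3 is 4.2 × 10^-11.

Ce(IO3)3(s) ⇌ Ce^3+ + 3 IO3^-
Ksp = [Ce^3+][IO3^-]^3
If s mol/L dissolves here, [Ce^3+] = 0.065 + s ≈ 0.065, [IO3^-] = 3s (since Ce^3+ from Ce(NO3)3 dominates).
Ksp ≈ 0.065 × (3s)^3
s = 2.9 × 10^-4 M
Check: s = 2.9 x 10^-4 ≪ 0.065, so the approximation is valid.

s = 2.9 × 10^-4 M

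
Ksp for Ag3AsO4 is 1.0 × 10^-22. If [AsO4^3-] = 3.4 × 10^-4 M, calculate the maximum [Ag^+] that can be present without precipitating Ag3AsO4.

[Ag^+] ≈ 6.7e-7 M

Ag3AsO4(s) <=> 3 Ag^+(aq) + AsO4^3-(aq)
Ksp = [Ag^+]^3[AsO4^3-]
Precipitation begins when Q = Ksp. With [AsO4^3-] = 3.4 × 10^-4 M:
1.0 × 10^-22 = (3.4 × 10^-4) × [Ag^+]^3
[Ag^+] = (1.0 × 10^-22 / 3.4 × 10^-4)^(1/3) = 6.7 x 10^-7 M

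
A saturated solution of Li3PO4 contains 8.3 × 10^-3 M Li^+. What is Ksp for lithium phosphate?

Li3PO4(s) ⇌ 3 Li^+ + PO4^3-
Stoichiometry gives [PO4^3-] = (1/3)[Li^+] = 2.77 x 10^-3 M.
Ksp = [Li^+]^3[PO4^3-]
Ksp = (8.3 × 10^-3)^3 × 2.77 × 10^-3 = 1.6 x 10^-9

Ksp = 1.6 × 10^-9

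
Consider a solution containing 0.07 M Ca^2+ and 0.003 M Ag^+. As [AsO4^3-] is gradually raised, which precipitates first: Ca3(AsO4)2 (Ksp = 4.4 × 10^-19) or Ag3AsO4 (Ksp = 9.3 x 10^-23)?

Each salt begins to precipitate when Q = Ksp, i.e. when [AsO4^3-] reaches its threshold.
For Ca3(AsO4)2: 4.4 × 10^-19 = (0.07)^3 × [AsO4^3-]^2  ⇒  [AsO4^3-] = 3.6 × 10^-8 M.
For Ag3AsO4: 9.3 x 10^-23 = (0.003)^3 × [AsO4^3-]  ⇒  [AsO4^3-] = 3.4 × 10^-15 M.
The salt with the lower threshold [AsO4^3-] precipitates first: Ag3AsO4.

Ag3AsO4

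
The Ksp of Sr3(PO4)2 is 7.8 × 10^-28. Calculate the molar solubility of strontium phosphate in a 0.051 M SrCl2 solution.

Sr3(PO4)2(s) ⇌ 3 Sr^2+ + 2 PO4^3-
Ksp = [Sr^2+]^3[PO4^3-]^2
If s mol/L dissolves here, [Sr^2+] = 0.051 + 3s ≈ 0.051, [PO4^3-] = 2s (common-ion effect: Sr^2+ is already 0.051 M).
Ksp ≈ (0.051)^3 × (2s)^2
s = 1.2 × 10^-12 M
Check: 3s = 3.6 × 10^-12 ≪ 0.051, so the approximation is valid.

s ≈ 1.2 × 10^-12 M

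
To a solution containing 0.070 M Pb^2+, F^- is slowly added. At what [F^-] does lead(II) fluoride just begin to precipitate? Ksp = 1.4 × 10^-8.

PbF2(s) ⇌ Pb^2+ + 2 F^-
Ksp = [Pb^2+][F^-]^2
Precipitation begins when Q = Ksp. With [Pb^2+] = 0.070 M:
1.4 × 10^-8 = (0.070) × [F^-]^2
[F^-] = (1.4 × 10^-8 / 7.0 × 10^-2)^(1/2) = 4.5 × 10^-4 M

[F^-] ≈ 4.5 x 10^-4 M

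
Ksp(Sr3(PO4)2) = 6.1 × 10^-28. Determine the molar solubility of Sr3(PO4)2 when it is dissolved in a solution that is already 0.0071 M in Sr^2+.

2.1 x 10^-11 M

Sr3(PO4)2(s) ⇌ 3 Sr^2+ + 2 PO4^3-
Ksp = [Sr^2+]^3[PO4^3-]^2
Let s = moles of Sr3(PO4)2 that dissolve per litre. [Sr^2+] = 0.0071 + 3s ≈ 0.0071, [PO4^3-] = 2s (Ksp is small, so little additional dissolves).
Ksp ≈ (0.0071)^3 × (2s)^2
s = 2.1 × 10^-11 M
Check: 3s = 6.2 × 10^-11 ≪ 0.0071, so the approximation is valid.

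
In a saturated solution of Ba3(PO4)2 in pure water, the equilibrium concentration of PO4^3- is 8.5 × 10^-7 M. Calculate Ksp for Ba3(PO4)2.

Ksp = 1.5e-30

Ba3(PO4)2(s) ⇌ 3 Ba^2+ + 2 PO4^3-
Stoichiometry gives [Ba^2+] = (3/2)[PO4^3-] = 1.28 × 10^-6 M.
Ksp = [Ba^2+]^3[PO4^3-]^2
Ksp = (1.28 x 10^-6)^3 × (8.5 × 10^-7)^2 = 1.5 × 10^-30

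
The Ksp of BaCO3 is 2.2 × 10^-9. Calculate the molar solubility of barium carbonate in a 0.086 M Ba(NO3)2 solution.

2.6e-8 M

BaCO3(s) ⇌ Ba^2+(aq) + CO3^2-(aq)
Ksp = [Ba^2+][CO3^2-]
If s mol/L dissolves here, [Ba^2+] = 0.086 + s ≈ 0.086, [CO3^2-] = s (Ksp is small, so little additional dissolves).
Ksp ≈ 0.086 × s
s = 2.6 × 10^-8 M
Check: s = 2.6 x 10^-8 ≪ 0.086, so the approximation is valid.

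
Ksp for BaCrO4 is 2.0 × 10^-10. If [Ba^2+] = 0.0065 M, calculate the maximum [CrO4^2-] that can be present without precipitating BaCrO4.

[CrO4^2-] ≈ 3.1e-8 M

BaCrO4(s) ⇌ Ba^2+ + CrO4^2-
Ksp = [Ba^2+][CrO4^2-]
Precipitation begins when Q = Ksp. With [Ba^2+] = 0.0065 M:
2.0 × 10^-10 = (0.0065) × [CrO4^2-]
[CrO4^2-] = (2.0 × 10^-10 / 6.5 x 10^-3) = 3.1 × 10^-8 M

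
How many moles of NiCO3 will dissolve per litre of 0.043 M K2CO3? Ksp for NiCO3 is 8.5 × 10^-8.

s = 2.0 × 10^-6 M

NiCO3(s) ⇌ Ni^2+ + CO3^2-
Ksp = [Ni^2+][CO3^2-]
Let s be the molar solubility in this solution. [Ni^2+] = s, [CO3^2-] = 0.043 + s ≈ 0.043 (Ksp is small, so little additional dissolves).
Ksp ≈ s × 0.043
s = 2.0 × 10^-6 M
Check: s = 2.0 × 10^-6 ≪ 0.043, so the approximation is valid.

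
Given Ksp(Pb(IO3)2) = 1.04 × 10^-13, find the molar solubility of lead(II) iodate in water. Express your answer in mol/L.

Pb(IO3)2(s) ⇌ Pb^2+ + 2 IO3^-
Ksp = [Pb^2+][IO3^-]^2
With molar solubility s: [Pb^2+] = s, [IO3^-] = 2s.
So Ksp = s × (2s)^2 = 4s^3
s = (1.04 × 10^-13 / 4)^(1/3) = 2.96 × 10^-5 M

s = 2.96 x 10^-5 M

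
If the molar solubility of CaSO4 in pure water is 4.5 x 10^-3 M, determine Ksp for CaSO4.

CaSO4(s) <=> Ca^2+ + SO4^2-
If s mol/L of CaSO4 dissolves, [Ca^2+] = s and [SO4^2-] = s.
Ksp = [Ca^2+][SO4^2-]
Ksp = s^2
Ksp = (4.5 × 10^-3)^2 = 2.0 x 10^-5

Ksp = 2.0 × 10^-5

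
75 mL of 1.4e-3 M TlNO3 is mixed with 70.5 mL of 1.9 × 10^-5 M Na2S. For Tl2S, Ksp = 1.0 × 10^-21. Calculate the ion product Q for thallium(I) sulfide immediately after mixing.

Total volume = 75 + 70.5 = 145.5 mL.
[Tl^+] = 1.4 x 10^-3 × (75/145.5) = 7.22 x 10^-4 M
[S^2-] = 1.9 × 10^-5 × (70.5/145.5) = 9.21 x 10^-6 M
Tl2S(s) ⇌ 2 Tl^+(aq) + S^2-(aq), so Q = [Tl^+]^2[S^2-]
Q = (7.22 × 10^-4)^2(9.21 x 10^-6) = 4.8 × 10^-12
Q > Ksp, so Tl2S will precipitate.

Q ≈ 4.8 x 10^-12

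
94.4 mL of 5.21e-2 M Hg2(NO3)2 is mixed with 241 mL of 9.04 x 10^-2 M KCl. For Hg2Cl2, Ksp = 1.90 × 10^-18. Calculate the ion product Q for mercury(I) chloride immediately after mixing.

Total volume = 94.4 + 241 = 335.4 mL.
[Hg2^2+] = 5.21 × 10^-2 × (94.4/335.4) = 1.466 × 10^-2 M
[Cl^-] = 9.04 x 10^-2 × (241/335.4) = 6.496 × 10^-2 M
Hg2Cl2(s) <=> Hg2^2+ + 2 Cl^-, so Q = [Hg2^2+][Cl^-]^2
Q = (1.466 × 10^-2)(6.496 × 10^-2)^2 = 6.19 x 10^-5
Q > Ksp, so Hg2Cl2 will precipitate.

Q ≈ 6.19 × 10^-5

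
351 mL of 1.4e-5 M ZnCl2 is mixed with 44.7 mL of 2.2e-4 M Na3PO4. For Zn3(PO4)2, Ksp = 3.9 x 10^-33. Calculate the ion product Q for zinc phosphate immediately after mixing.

1.2 × 10^-24

Total volume = 351 + 44.7 = 395.7 mL.
[Zn^2+] = 1.4 × 10^-5 × (351/395.7) = 1.24 x 10^-5 M
[PO4^3-] = 2.2 × 10^-4 × (44.7/395.7) = 2.49 × 10^-5 M
Zn3(PO4)2(s) ⇌ 3 Zn^2+ + 2 PO4^3-, so Q = [Zn^2+]^3[PO4^3-]^2
Q = (1.24 × 10^-5)^3(2.49 x 10^-5)^2 = 1.2 × 10^-24
Q > Ksp, so Zn3(PO4)2 will precipitate.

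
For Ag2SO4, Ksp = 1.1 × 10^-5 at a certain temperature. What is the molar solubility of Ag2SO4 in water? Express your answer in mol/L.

Ag2SO4(s) ⇌ 2 Ag^+ + SO4^2-
Ksp = [Ag^+]^2[SO4^2-]
If s mol/L of Ag2SO4 dissolves, [Ag^+] = 2s and [SO4^2-] = s.
Substituting: Ksp = (2s)^2s = 4s^3
s = (1.1 × 10^-5 / 4)^(1/3) = 1.4 × 10^-2 M

s ≈ 0.014 M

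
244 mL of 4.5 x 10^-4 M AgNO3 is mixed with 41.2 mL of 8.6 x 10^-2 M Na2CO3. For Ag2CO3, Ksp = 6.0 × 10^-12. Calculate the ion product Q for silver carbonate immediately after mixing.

Q = 1.8 × 10^-9

Total volume = 244 + 41.2 = 285.2 mL.
[Ag^+] = 4.5 × 10^-4 × (244/285.2) = 3.85 × 10^-4 M
[CO3^2-] = 8.6 × 10^-2 × (41.2/285.2) = 1.24 x 10^-2 M
Ag2CO3(s) ⇌ 2 Ag^+(aq) + CO3^2-(aq), so Q = [Ag^+]^2[CO3^2-]
Q = (3.85 x 10^-4)^2(1.24 × 10^-2) = 1.8 x 10^-9
Q > Ksp, so Ag2CO3 will precipitate.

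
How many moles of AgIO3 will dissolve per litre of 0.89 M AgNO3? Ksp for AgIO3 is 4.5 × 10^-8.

s ≈ 5.1e-8 M

AgIO3(s) ⇌ Ag^+(aq) + IO3^-(aq)
Ksp = [Ag^+][IO3^-]
Let s = moles of AgIO3 that dissolve per litre. [Ag^+] = 0.89 + s ≈ 0.89, [IO3^-] = s (common-ion effect: Ag^+ is already 0.89 M).
Ksp ≈ 0.89 × s
s = 5.1 × 10^-8 M
Check: s = 5.1 × 10^-8 ≪ 0.89, so the approximation is valid.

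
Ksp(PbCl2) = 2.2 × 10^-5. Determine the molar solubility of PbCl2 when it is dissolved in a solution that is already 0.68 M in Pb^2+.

s ≈ 2.8 x 10^-3 M

PbCl2(s) ⇌ Pb^2+ + 2 Cl^-
Ksp = [Pb^2+][Cl^-]^2
Let s = moles of PbCl2 that dissolve per litre. [Pb^2+] = 0.68 + s ≈ 0.68, [Cl^-] = 2s (since the Pb^2+ already present dominates).
Ksp ≈ 0.68 × (2s)^2
s = 2.8 × 10^-3 M
Check: s = 2.8 x 10^-3 ≪ 0.68, so the approximation is valid.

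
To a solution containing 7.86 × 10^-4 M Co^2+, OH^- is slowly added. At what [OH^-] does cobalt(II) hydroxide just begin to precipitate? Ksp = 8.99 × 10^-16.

Co(OH)2(s) ⇌ Co^2+ + 2 OH^-
Ksp = [Co^2+][OH^-]^2
Precipitation begins when Q = Ksp. With [Co^2+] = 7.86 × 10^-4 M:
8.99 × 10^-16 = (7.86 × 10^-4) × [OH^-]^2
[OH^-] = (8.99 × 10^-16 / 7.86 x 10^-4)^(1/2) = 1.07 x 10^-6 M

[OH^-] = 1.07 × 10^-6 M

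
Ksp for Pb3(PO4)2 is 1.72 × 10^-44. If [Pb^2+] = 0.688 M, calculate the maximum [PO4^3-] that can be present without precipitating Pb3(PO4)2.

[PO4^3-] ≈ 2.30e-22 M

Pb3(PO4)2(s) ⇌ 3 Pb^2+(aq) + 2 PO4^3-(aq)
Ksp = [Pb^2+]^3[PO4^3-]^2
Precipitation begins when Q = Ksp. With [Pb^2+] = 0.688 M:
1.72 × 10^-44 = (0.688)^3 × [PO4^3-]^2
[PO4^3-] = (1.72 × 10^-44 / 3.257 x 10^-1)^(1/2) = 2.30 × 10^-22 M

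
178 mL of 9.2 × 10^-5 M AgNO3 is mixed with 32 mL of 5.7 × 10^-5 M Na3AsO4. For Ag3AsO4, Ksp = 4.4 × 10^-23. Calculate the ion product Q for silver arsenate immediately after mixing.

Total volume = 178 + 32 = 210 mL.
[Ag^+] = 9.2 × 10^-5 × (178/210) = 7.80 x 10^-5 M
[AsO4^3-] = 5.7 × 10^-5 × (32/210) = 8.69 × 10^-6 M
Ag3AsO4(s) ⇌ 3 Ag^+(aq) + AsO4^3-(aq), so Q = [Ag^+]^3[AsO4^3-]
Q = (7.80 × 10^-5)^3(8.69 x 10^-6) = 4.1 × 10^-18
Q > Ksp, so Ag3AsO4 will precipitate.

Q = 4.1 × 10^-18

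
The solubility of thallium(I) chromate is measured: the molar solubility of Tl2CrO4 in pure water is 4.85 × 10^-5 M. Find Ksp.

Tl2CrO4(s) <=> 2 Tl^+ + CrO4^2-
If s mol/L of Tl2CrO4 dissolves, [Tl^+] = 2s and [CrO4^2-] = s.
Ksp = [Tl^+]^2[CrO4^2-]
Ksp = (2s)^2s = 4s^3
With s = 4.85 × 10^-5: Ksp = 4.56 × 10^-13

Ksp ≈ 4.56 x 10^-13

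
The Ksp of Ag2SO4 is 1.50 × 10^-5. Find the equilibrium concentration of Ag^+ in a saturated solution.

[Ag^+] = 3.11 × 10^-2 M

Ag2SO4(s) ⇌ 2 Ag^+ + SO4^2-
Ksp = [Ag^+]^2[SO4^2-]
For each mole of Ag2SO4 that dissolves: [Ag^+] = 2s, [SO4^2-] = s.
Substituting: Ksp = (2s)^2s = 4s^3
Solving, s = (1.50 × 10^-5/4)^(1/3) = 1.554 × 10^-2 M
[Ag^+] = 2s = 3.11 x 10^-2 M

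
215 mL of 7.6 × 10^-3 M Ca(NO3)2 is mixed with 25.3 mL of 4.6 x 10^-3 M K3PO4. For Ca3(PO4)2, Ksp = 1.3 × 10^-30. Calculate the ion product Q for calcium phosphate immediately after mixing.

Q ≈ 7.4 x 10^-14

Total volume = 215 + 25.3 = 240.3 mL.
[Ca^2+] = 7.6 × 10^-3 × (215/240.3) = 6.80 × 10^-3 M
[PO4^3-] = 4.6 x 10^-3 × (25.3/240.3) = 4.84 x 10^-4 M
Ca3(PO4)2(s) <=> 3 Ca^2+(aq) + 2 PO4^3-(aq), so Q = [Ca^2+]^3[PO4^3-]^2
Q = (6.80 x 10^-3)^3(4.84 x 10^-4)^2 = 7.4 x 10^-14
Q > Ksp, so Ca3(PO4)2 will precipitate.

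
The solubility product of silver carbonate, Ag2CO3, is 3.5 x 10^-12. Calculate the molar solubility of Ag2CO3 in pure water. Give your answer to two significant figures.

s = 9.6 × 10^-5 M

Ag2CO3(s) ⇌ 2 Ag^+ + CO3^2-
Ksp = [Ag^+]^2[CO3^2-]
With molar solubility s: [Ag^+] = 2s, [CO3^2-] = s.
Ksp = (2s)^2s = 4s^3
s = (3.5 x 10^-12 / 4)^(1/3) = 9.6 x 10^-5 M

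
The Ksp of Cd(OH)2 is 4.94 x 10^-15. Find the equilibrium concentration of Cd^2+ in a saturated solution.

[Cd^2+] ≈ 1.07 × 10^-5 M

Cd(OH)2(s) <=> Cd^2+(aq) + 2 OH^-(aq)
Ksp = [Cd^2+][OH^-]^2
Let s = molar solubility. Then [Cd^2+] = s and [OH^-] = 2s.
Ksp = s(2s)^2 = 4s^3
Solving, s = (4.94 x 10^-15/4)^(1/3) = 1.073 × 10^-5 M
[Cd^2+] = s = 1.07 × 10^-5 M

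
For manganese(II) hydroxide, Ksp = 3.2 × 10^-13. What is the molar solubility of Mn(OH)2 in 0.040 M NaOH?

s = 2.0 × 10^-10 M

Mn(OH)2(s) ⇌ Mn^2+(aq) + 2 OH^-(aq)
Ksp = [Mn^2+][OH^-]^2
Let s = moles of Mn(OH)2 that dissolve per litre. [Mn^2+] = s, [OH^-] = 0.040 + 2s ≈ 0.040 (since OH^- from NaOH dominates).
Ksp ≈ s × (0.040)^2
s = 2.0 × 10^-10 M
Check: 2s = 4.0 x 10^-10 ≪ 0.040, so the approximation is valid.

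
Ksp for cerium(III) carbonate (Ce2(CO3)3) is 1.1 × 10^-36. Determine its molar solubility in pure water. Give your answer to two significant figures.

Ce2(CO3)3(s) ⇌ 2 Ce^3+(aq) + 3 CO3^2-(aq)
Ksp = [Ce^3+]^2[CO3^2-]^3
If s mol/L of Ce2(CO3)3 dissolves, [Ce^3+] = 2s and [CO3^2-] = 3s.
Substituting: Ksp = (2s)^2(3s)^3 = 108s^5
s = (1.1 × 10^-36 / 108)^(1/5) = 2.5 × 10^-8 M

s = 2.5e-8 M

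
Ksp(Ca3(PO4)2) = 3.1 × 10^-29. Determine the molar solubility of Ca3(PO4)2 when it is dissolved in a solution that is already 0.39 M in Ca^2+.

s = 1.1 × 10^-14 M

Ca3(PO4)2(s) ⇌ 3 Ca^2+ + 2 PO4^3-
Ksp = [Ca^2+]^3[PO4^3-]^2
If s mol/L dissolves here, [Ca^2+] = 0.39 + 3s ≈ 0.39, [PO4^3-] = 2s (Ksp is small, so little additional dissolves).
Ksp ≈ (0.39)^3 × (2s)^2
s = 1.1 x 10^-14 M
Check: 3s = 3.4 × 10^-14 ≪ 0.39, so the approximation is valid.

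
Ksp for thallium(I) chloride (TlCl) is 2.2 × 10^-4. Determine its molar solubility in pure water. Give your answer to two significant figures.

s = 1.5 x 10^-2 M

TlCl(s) ⇌ Tl^+(aq) + Cl^-(aq)
Ksp = [Tl^+][Cl^-]
For each mole of TlCl that dissolves: [Tl^+] = s, [Cl^-] = s.
Ksp = s^2
s = (2.2 × 10^-4)^(1/2) = 1.5 × 10^-2 M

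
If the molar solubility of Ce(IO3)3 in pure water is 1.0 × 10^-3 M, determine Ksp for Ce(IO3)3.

Ce(IO3)3(s) ⇌ Ce^3+ + 3 IO3^-
Let s = molar solubility. Then [Ce^3+] = s and [IO3^-] = 3s.
Ksp = [Ce^3+][IO3^-]^3
Substituting: Ksp = s(3s)^3 = 27s^4
With s = 1.0 × 10^-3: Ksp = 2.7 x 10^-11

Ksp = 2.7e-11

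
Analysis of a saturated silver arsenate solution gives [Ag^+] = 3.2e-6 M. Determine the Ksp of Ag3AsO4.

Ag3AsO4(s) ⇌ 3 Ag^+ + AsO4^3-
Stoichiometry gives [AsO4^3-] = (1/3)[Ag^+] = 1.07 × 10^-6 M.
Ksp = [Ag^+]^3[AsO4^3-]
Ksp = (3.2 x 10^-6)^3 × 1.07 x 10^-6 = 3.5 × 10^-23

3.5 × 10^-23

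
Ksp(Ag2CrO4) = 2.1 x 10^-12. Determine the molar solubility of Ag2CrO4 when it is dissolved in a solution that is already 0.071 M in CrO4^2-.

Ag2CrO4(s) ⇌ 2 Ag^+ + CrO4^2-
Ksp = [Ag^+]^2[CrO4^2-]
Let s be the molar solubility in this solution. [Ag^+] = 2s, [CrO4^2-] = 0.071 + s ≈ 0.071 (common-ion effect: CrO4^2- is already 0.071 M).
Ksp ≈ (2s)^2 × 0.071
s = 2.7 × 10^-6 M
Check: s = 2.7 × 10^-6 ≪ 0.071, so the approximation is valid.

2.7 × 10^-6 M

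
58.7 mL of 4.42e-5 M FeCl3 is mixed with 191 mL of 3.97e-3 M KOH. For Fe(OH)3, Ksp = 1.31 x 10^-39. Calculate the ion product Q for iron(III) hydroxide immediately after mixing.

Q = 2.91 x 10^-13

Total volume = 58.7 + 191 = 249.7 mL.
[Fe^3+] = 4.42 × 10^-5 × (58.7/249.7) = 1.039 x 10^-5 M
[OH^-] = 3.97 x 10^-3 × (191/249.7) = 3.037 × 10^-3 M
Fe(OH)3(s) ⇌ Fe^3+ + 3 OH^-, so Q = [Fe^3+][OH^-]^3
Q = (1.039 × 10^-5)(3.037 × 10^-3)^3 = 2.91 × 10^-13
Q > Ksp, so Fe(OH)3 will precipitate.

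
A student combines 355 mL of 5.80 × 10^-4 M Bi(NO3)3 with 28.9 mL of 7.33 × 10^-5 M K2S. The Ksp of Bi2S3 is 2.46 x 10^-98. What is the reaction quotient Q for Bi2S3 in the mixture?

4.83 × 10^-23

Total volume = 355 + 28.9 = 383.9 mL.
[Bi^3+] = 5.80 × 10^-4 × (355/383.9) = 5.363 × 10^-4 M
[S^2-] = 7.33 × 10^-5 × (28.9/383.9) = 5.518 × 10^-6 M
Bi2S3(s) ⇌ 2 Bi^3+(aq) + 3 S^2-(aq), so Q = [Bi^3+]^2[S^2-]^3
Q = (5.363 × 10^-4)^2(5.518 x 10^-6)^3 = 4.83 × 10^-23
Q > Ksp, so Bi2S3 will precipitate.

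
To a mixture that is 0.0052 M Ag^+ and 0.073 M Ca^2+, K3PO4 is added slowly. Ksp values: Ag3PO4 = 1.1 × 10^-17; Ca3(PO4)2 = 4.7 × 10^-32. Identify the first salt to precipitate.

Ca3(PO4)2

Precipitation of each salt starts when its ion product equals its Ksp.
For Ag3PO4: 1.1 × 10^-17 = (0.0052)^3 × [PO4^3-]  ⇒  [PO4^3-] = 7.8 × 10^-11 M.
For Ca3(PO4)2: 4.7 × 10^-32 = (0.073)^3 × [PO4^3-]^2  ⇒  [PO4^3-] = 1.1 × 10^-14 M.
The salt with the lower threshold [PO4^3-] precipitates first: Ca3(PO4)2.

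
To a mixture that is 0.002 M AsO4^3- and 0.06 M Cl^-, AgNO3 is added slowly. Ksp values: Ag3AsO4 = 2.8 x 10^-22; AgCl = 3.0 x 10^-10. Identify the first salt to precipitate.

Precipitation of each salt starts when its ion product equals its Ksp.
For Ag3AsO4: 2.8 x 10^-22 = 0.002 × [Ag^+]^3  ⇒  [Ag^+] = 5.2 × 10^-7 M.
For AgCl: 3.0 x 10^-10 = 0.06 × [Ag^+]  ⇒  [Ag^+] = 5.0 × 10^-9 M.
The salt with the lower threshold [Ag^+] precipitates first: AgCl.

AgCl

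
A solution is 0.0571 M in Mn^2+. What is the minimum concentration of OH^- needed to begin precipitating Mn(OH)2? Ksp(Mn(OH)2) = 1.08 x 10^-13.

Mn(OH)2(s) ⇌ Mn^2+ + 2 OH^-
Ksp = [Mn^2+][OH^-]^2
Precipitation begins when Q = Ksp. With [Mn^2+] = 0.0571 M:
1.08 x 10^-13 = (0.0571) × [OH^-]^2
[OH^-] = (1.08 x 10^-13 / 5.71 × 10^-2)^(1/2) = 1.38 × 10^-6 M

[OH^-] = 1.38e-6 M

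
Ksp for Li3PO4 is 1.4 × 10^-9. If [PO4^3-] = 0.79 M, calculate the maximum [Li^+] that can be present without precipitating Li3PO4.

[Li^+] = 1.2 × 10^-3 M

Li3PO4(s) ⇌ 3 Li^+(aq) + PO4^3-(aq)
Ksp = [Li^+]^3[PO4^3-]
Precipitation begins when Q = Ksp. With [PO4^3-] = 0.79 M:
1.4 × 10^-9 = (0.79) × [Li^+]^3
[Li^+] = (1.4 × 10^-9 / 7.9 x 10^-1)^(1/3) = 1.2 x 10^-3 M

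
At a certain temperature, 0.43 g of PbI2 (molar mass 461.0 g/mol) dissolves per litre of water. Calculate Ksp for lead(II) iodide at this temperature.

Molar solubility s = (4.3 × 10^-1 g/L) / (461.0 g/mol) = 9.33 × 10^-4 M.
PbI2(s) ⇌ Pb^2+ + 2 I^-
For each mole of PbI2 that dissolves: [Pb^2+] = s, [I^-] = 2s.
Ksp = [Pb^2+][I^-]^2
Substituting: Ksp = s(2s)^2 = 4s^3
Ksp = 4 × (9.33 × 10^-4)^3 = 3.2 × 10^-9

Ksp ≈ 3.2 × 10^-9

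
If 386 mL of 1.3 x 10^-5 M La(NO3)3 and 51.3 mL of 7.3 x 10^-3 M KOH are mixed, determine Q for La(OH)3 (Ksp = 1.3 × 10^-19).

Q ≈ 7.2e-15

Total volume = 386 + 51.3 = 437.3 mL.
[La^3+] = 1.3 x 10^-5 × (386/437.3) = 1.15 × 10^-5 M
[OH^-] = 7.3 × 10^-3 × (51.3/437.3) = 8.56 × 10^-4 M
La(OH)3(s) <=> La^3+(aq) + 3 OH^-(aq), so Q = [La^3+][OH^-]^3
Q = (1.15 x 10^-5)(8.56 × 10^-4)^3 = 7.2 × 10^-15
Q > Ksp, so La(OH)3 will precipitate.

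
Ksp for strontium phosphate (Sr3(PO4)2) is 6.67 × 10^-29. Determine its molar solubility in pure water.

s = 9.08e-7 M

Sr3(PO4)2(s) <=> 3 Sr^2+ + 2 PO4^3-
Ksp = [Sr^2+]^3[PO4^3-]^2
For each mole of Sr3(PO4)2 that dissolves: [Sr^2+] = 3s, [PO4^3-] = 2s.
Ksp = (3s)^3(2s)^2 = 108s^5
Solving, s = (6.67 × 10^-29/108)^(1/5) = 9.08 x 10^-7 M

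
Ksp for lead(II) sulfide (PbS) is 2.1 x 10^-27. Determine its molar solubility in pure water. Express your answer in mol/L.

s ≈ 4.6e-14 M

PbS(s) <=> Pb^2+ + S^2-
Ksp = [Pb^2+][S^2-]
For each mole of PbS that dissolves: [Pb^2+] = s, [S^2-] = s.
Ksp = s × s = s^2
s = (2.1 x 10^-27)^(1/2) = 4.6 × 10^-14 M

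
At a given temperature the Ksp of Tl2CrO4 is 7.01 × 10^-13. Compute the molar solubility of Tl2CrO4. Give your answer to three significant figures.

5.60e-5 M

Tl2CrO4(s) ⇌ 2 Tl^+ + CrO4^2-
Ksp = [Tl^+]^2[CrO4^2-]
For each mole of Tl2CrO4 that dissolves: [Tl^+] = 2s, [CrO4^2-] = s.
So Ksp = (2s)^2 × s = 4s^3
s = (7.01 × 10^-13 / 4)^(1/3) = 5.60 × 10^-5 M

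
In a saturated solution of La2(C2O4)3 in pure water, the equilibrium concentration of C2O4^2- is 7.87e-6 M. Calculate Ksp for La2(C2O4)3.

1.34e-26

La2(C2O4)3(s) ⇌ 2 La^3+(aq) + 3 C2O4^2-(aq)
Stoichiometry gives [La^3+] = (2/3)[C2O4^2-] = 5.247 × 10^-6 M.
Ksp = [La^3+]^2[C2O4^2-]^3
Ksp = (5.247 × 10^-6)^2 × (7.87 x 10^-6)^3 = 1.34 × 10^-26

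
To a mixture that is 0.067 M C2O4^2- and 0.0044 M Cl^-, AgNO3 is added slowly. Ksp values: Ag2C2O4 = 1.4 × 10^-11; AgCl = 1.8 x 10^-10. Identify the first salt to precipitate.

Precipitation of each salt starts when its ion product equals its Ksp.
For Ag2C2O4: 1.4 × 10^-11 = 0.067 × [Ag^+]^2  ⇒  [Ag^+] = 1.4 × 10^-5 M.
For AgCl: 1.8 x 10^-10 = 0.0044 × [Ag^+]  ⇒  [Ag^+] = 4.1 × 10^-8 M.
The salt with the lower threshold [Ag^+] precipitates first: AgCl.

AgCl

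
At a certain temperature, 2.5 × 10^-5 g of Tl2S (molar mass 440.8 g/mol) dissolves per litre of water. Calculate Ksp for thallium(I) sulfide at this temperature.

Ksp ≈ 7.3e-22

Molar solubility s = (2.5 x 10^-5 g/L) / (440.8 g/mol) = 5.67 × 10^-8 M.
Tl2S(s) <=> 2 Tl^+(aq) + S^2-(aq)
For each mole of Tl2S that dissolves: [Tl^+] = 2s, [S^2-] = s.
Ksp = [Tl^+]^2[S^2-]
Substituting: Ksp = (2s)^2s = 4s^3
Ksp = 4 × (5.67 x 10^-8)^3 = 7.3 × 10^-22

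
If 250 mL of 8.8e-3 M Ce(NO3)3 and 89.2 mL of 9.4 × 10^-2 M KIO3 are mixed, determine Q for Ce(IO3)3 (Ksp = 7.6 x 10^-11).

Total volume = 250 + 89.2 = 339.2 mL.
[Ce^3+] = 8.8 × 10^-3 × (250/339.2) = 6.49 x 10^-3 M
[IO3^-] = 9.4 × 10^-2 × (89.2/339.2) = 2.47 × 10^-2 M
Ce(IO3)3(s) <=> Ce^3+(aq) + 3 IO3^-(aq), so Q = [Ce^3+][IO3^-]^3
Q = (6.49 × 10^-3)(2.47 × 10^-2)^3 = 9.8 x 10^-8
Q > Ksp, so Ce(IO3)3 will precipitate.

Q = 9.8 × 10^-8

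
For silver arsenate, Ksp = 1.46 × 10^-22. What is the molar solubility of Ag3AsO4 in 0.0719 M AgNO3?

Ag3AsO4(s) <=> 3 Ag^+(aq) + AsO4^3-(aq)
Ksp = [Ag^+]^3[AsO4^3-]
Let s = moles of Ag3AsO4 that dissolve per litre. [Ag^+] = 0.0719 + 3s ≈ 0.0719, [AsO4^3-] = s (since Ag^+ from AgNO3 dominates).
Ksp ≈ (0.0719)^3 × s
s = 3.93 x 10^-19 M
Check: 3s = 1.2 x 10^-18 ≪ 0.0719, so the approximation is valid.

3.93 × 10^-19 M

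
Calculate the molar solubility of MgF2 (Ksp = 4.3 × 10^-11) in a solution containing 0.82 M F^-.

MgF2(s) <=> Mg^2+ + 2 F^-
Ksp = [Mg^2+][F^-]^2
If s mol/L dissolves here, [Mg^2+] = s, [F^-] = 0.82 + 2s ≈ 0.82 (Ksp is small, so little additional dissolves).
Ksp ≈ s × (0.82)^2
s = 6.4 × 10^-11 M
Check: 2s = 1.3 × 10^-10 ≪ 0.82, so the approximation is valid.

s = 6.4 x 10^-11 M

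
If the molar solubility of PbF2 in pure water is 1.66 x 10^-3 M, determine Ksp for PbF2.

PbF2(s) ⇌ Pb^2+ + 2 F^-
If s mol/L of PbF2 dissolves, [Pb^2+] = s and [F^-] = 2s.
Ksp = [Pb^2+][F^-]^2
So Ksp = s × (2s)^2 = 4s^3
Ksp = 4 × (1.66 × 10^-3)^3 = 1.83 × 10^-8

Ksp ≈ 1.83 × 10^-8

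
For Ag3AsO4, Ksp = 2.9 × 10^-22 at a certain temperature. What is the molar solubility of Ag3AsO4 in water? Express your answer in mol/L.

Ag3AsO4(s) ⇌ 3 Ag^+(aq) + AsO4^3-(aq)
Ksp = [Ag^+]^3[AsO4^3-]
If s mol/L of Ag3AsO4 dissolves, [Ag^+] = 3s and [AsO4^3-] = s.
Substituting: Ksp = (3s)^3s = 27s^4
Solving, s = (2.9 × 10^-22/27)^(1/4) = 1.8 x 10^-6 M

s ≈ 1.8 × 10^-6 M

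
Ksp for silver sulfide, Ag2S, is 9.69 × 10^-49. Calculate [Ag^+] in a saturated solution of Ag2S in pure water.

[Ag^+] = 1.25 × 10^-16 M

Ag2S(s) ⇌ 2 Ag^+ + S^2-
Ksp = [Ag^+]^2[S^2-]
For each mole of Ag2S that dissolves: [Ag^+] = 2s, [S^2-] = s.
So Ksp = (2s)^2 × s = 4s^3
Solving, s = (9.69 × 10^-49/4)^(1/3) = 6.234 x 10^-17 M
[Ag^+] = 2s = 1.25 × 10^-16 M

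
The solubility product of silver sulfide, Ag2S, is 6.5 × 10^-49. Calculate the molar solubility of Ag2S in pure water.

5.5 x 10^-17 M

Ag2S(s) <=> 2 Ag^+ + S^2-
Ksp = [Ag^+]^2[S^2-]
For each mole of Ag2S that dissolves: [Ag^+] = 2s, [S^2-] = s.
Substituting: Ksp = (2s)^2s = 4s^3
s^3 = 6.5 × 10^-49 / 4, so s = 5.5 x 10^-17 M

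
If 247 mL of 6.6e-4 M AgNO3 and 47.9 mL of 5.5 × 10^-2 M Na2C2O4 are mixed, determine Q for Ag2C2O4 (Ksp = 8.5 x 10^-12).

Q = 2.7 × 10^-9

Total volume = 247 + 47.9 = 294.9 mL.
[Ag^+] = 6.6 × 10^-4 × (247/294.9) = 5.53 x 10^-4 M
[C2O4^2-] = 5.5 × 10^-2 × (47.9/294.9) = 8.93 x 10^-3 M
Ag2C2O4(s) ⇌ 2 Ag^+(aq) + C2O4^2-(aq), so Q = [Ag^+]^2[C2O4^2-]
Q = (5.53 × 10^-4)^2(8.93 × 10^-3) = 2.7 x 10^-9
Q > Ksp, so Ag2C2O4 will precipitate.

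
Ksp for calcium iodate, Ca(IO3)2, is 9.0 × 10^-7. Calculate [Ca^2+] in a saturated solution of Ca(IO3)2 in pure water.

Ca(IO3)2(s) ⇌ Ca^2+ + 2 IO3^-
Ksp = [Ca^2+][IO3^-]^2
Let s = molar solubility. Then [Ca^2+] = s and [IO3^-] = 2s.
So Ksp = s × (2s)^2 = 4s^3
s = (9.0 × 10^-7 / 4)^(1/3) = 6.08 × 10^-3 M
[Ca^2+] = s = 6.1 x 10^-3 M

[Ca^2+] ≈ 6.1e-3 M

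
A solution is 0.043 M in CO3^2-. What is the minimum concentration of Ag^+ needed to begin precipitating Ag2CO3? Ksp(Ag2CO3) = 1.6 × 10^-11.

[Ag^+] = 1.9e-5 M

Ag2CO3(s) ⇌ 2 Ag^+(aq) + CO3^2-(aq)
Ksp = [Ag^+]^2[CO3^2-]
Precipitation begins when Q = Ksp. With [CO3^2-] = 0.043 M:
1.6 × 10^-11 = (0.043) × [Ag^+]^2
[Ag^+] = (1.6 × 10^-11 / 4.3 x 10^-2)^(1/2) = 1.9 × 10^-5 M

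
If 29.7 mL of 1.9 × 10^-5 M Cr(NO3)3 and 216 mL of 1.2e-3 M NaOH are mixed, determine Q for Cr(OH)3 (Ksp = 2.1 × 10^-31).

2.7 × 10^-15

Total volume = 29.7 + 216 = 245.7 mL.
[Cr^3+] = 1.9 × 10^-5 × (29.7/245.7) = 2.30 × 10^-6 M
[OH^-] = 1.2 × 10^-3 × (216/245.7) = 1.05 × 10^-3 M
Cr(OH)3(s) <=> Cr^3+(aq) + 3 OH^-(aq), so Q = [Cr^3+][OH^-]^3
Q = (2.30 × 10^-6)(1.05 × 10^-3)^3 = 2.7 x 10^-15
Q > Ksp, so Cr(OH)3 will precipitate.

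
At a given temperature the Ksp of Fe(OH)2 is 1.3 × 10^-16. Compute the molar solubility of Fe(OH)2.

Fe(OH)2(s) <=> Fe^2+(aq) + 2 OH^-(aq)
Ksp = [Fe^2+][OH^-]^2
With molar solubility s: [Fe^2+] = s, [OH^-] = 2s.
So Ksp = s × (2s)^2 = 4s^3
s^3 = 1.3 × 10^-16 / 4, so s = 3.2 × 10^-6 M

s ≈ 3.2 × 10^-6 M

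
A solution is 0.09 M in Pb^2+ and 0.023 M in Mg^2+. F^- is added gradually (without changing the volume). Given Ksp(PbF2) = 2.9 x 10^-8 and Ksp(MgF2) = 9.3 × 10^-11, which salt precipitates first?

MgF2

Precipitation of each salt starts when its ion product equals its Ksp.
For PbF2: 2.9 x 10^-8 = 0.09 × [F^-]^2  ⇒  [F^-] = 5.7 × 10^-4 M.
For MgF2: 9.3 × 10^-11 = 0.023 × [F^-]^2  ⇒  [F^-] = 6.4 × 10^-5 M.
The salt with the lower threshold [F^-] precipitates first: MgF2.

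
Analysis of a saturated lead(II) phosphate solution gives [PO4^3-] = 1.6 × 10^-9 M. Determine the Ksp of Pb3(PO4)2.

Ksp = 3.5 × 10^-44

Pb3(PO4)2(s) ⇌ 3 Pb^2+ + 2 PO4^3-
Stoichiometry gives [Pb^2+] = (3/2)[PO4^3-] = 2.40 x 10^-9 M.
Ksp = [Pb^2+]^3[PO4^3-]^2
Ksp = (2.40 × 10^-9)^3 × (1.6 × 10^-9)^2 = 3.5 × 10^-44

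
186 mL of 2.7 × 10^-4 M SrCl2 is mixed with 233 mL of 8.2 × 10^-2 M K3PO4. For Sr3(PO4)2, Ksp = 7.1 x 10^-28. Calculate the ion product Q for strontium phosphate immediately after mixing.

Total volume = 186 + 233 = 419 mL.
[Sr^2+] = 2.7 × 10^-4 × (186/419) = 1.20 x 10^-4 M
[PO4^3-] = 8.2 × 10^-2 × (233/419) = 4.56 × 10^-2 M
Sr3(PO4)2(s) ⇌ 3 Sr^2+ + 2 PO4^3-, so Q = [Sr^2+]^3[PO4^3-]^2
Q = (1.20 x 10^-4)^3(4.56 × 10^-2)^2 = 3.6 × 10^-15
Q > Ksp, so Sr3(PO4)2 will precipitate.

Q = 3.6 × 10^-15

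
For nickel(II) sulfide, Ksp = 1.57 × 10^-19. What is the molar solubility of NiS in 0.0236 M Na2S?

s ≈ 6.65e-18 M

NiS(s) <=> Ni^2+ + S^2-
Ksp = [Ni^2+][S^2-]
Let s = moles of NiS that dissolve per litre. [Ni^2+] = s, [S^2-] = 0.0236 + s ≈ 0.0236 (since S^2- from Na2S dominates).
Ksp ≈ s × 0.0236
s = 6.65 x 10^-18 M
Check: s = 6.7 × 10^-18 ≪ 0.0236, so the approximation is valid.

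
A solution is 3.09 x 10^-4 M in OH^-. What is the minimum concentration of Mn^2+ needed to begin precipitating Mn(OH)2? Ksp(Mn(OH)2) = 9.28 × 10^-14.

9.72 x 10^-7 M

Mn(OH)2(s) <=> Mn^2+ + 2 OH^-
Ksp = [Mn^2+][OH^-]^2
Precipitation begins when Q = Ksp. With [OH^-] = 3.09 x 10^-4 M:
9.28 × 10^-14 = (3.09 x 10^-4)^2 × [Mn^2+]
[Mn^2+] = (9.28 × 10^-14 / 9.548 x 10^-8) = 9.72 × 10^-7 M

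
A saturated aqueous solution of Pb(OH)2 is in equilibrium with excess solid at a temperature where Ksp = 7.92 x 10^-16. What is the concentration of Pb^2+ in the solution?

[Pb^2+] ≈ 5.83e-6 M

Pb(OH)2(s) ⇌ Pb^2+(aq) + 2 OH^-(aq)
Ksp = [Pb^2+][OH^-]^2
Let s = molar solubility. Then [Pb^2+] = s and [OH^-] = 2s.
Substituting: Ksp = s(2s)^2 = 4s^3
Solving, s = (7.92 x 10^-16/4)^(1/3) = 5.828 x 10^-6 M
[Pb^2+] = s = 5.83 × 10^-6 M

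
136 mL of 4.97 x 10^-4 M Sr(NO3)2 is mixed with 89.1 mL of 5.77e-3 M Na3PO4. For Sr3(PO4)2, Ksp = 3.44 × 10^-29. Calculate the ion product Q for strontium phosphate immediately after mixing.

Total volume = 136 + 89.1 = 225.1 mL.
[Sr^2+] = 4.97 × 10^-4 × (136/225.1) = 3.003 × 10^-4 M
[PO4^3-] = 5.77 × 10^-3 × (89.1/225.1) = 2.284 × 10^-3 M
Sr3(PO4)2(s) <=> 3 Sr^2+(aq) + 2 PO4^3-(aq), so Q = [Sr^2+]^3[PO4^3-]^2
Q = (3.003 × 10^-4)^3(2.284 × 10^-3)^2 = 1.41 x 10^-16
Q > Ksp, so Sr3(PO4)2 will precipitate.

1.41e-16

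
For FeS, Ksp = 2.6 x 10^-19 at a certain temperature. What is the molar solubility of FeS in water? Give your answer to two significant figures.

FeS(s) ⇌ Fe^2+(aq) + S^2-(aq)
Ksp = [Fe^2+][S^2-]
With molar solubility s: [Fe^2+] = s, [S^2-] = s.
Ksp = s × s = s^2
s = (2.6 x 10^-19)^(1/2) = 5.1 × 10^-10 M

s ≈ 5.1 × 10^-10 M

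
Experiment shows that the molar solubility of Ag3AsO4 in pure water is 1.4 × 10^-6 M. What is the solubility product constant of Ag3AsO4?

Ag3AsO4(s) ⇌ 3 Ag^+ + AsO4^3-
Let s = molar solubility. Then [Ag^+] = 3s and [AsO4^3-] = s.
Ksp = [Ag^+]^3[AsO4^3-]
Ksp = (3s)^3s = 27s^4
With s = 1.4 x 10^-6: Ksp = 1.0 x 10^-22

Ksp = 1.0 x 10^-22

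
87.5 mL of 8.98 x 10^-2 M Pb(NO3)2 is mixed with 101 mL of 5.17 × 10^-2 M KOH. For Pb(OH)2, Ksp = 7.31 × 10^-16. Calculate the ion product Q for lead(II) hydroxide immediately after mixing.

Total volume = 87.5 + 101 = 188.5 mL.
[Pb^2+] = 8.98 × 10^-2 × (87.5/188.5) = 4.168 × 10^-2 M
[OH^-] = 5.17 x 10^-2 × (101/188.5) = 2.770 x 10^-2 M
Pb(OH)2(s) ⇌ Pb^2+(aq) + 2 OH^-(aq), so Q = [Pb^2+][OH^-]^2
Q = (4.168 × 10^-2)(2.770 × 10^-2)^2 = 3.20 × 10^-5
Q > Ksp, so Pb(OH)2 will precipitate.

Q ≈ 3.20 × 10^-5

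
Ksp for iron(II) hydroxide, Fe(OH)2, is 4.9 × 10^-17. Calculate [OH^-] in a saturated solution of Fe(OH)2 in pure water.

Fe(OH)2(s) <=> Fe^2+ + 2 OH^-
Ksp = [Fe^2+][OH^-]^2
For each mole of Fe(OH)2 that dissolves: [Fe^2+] = s, [OH^-] = 2s.
Ksp = s(2s)^2 = 4s^3
s^3 = 4.9 × 10^-17 / 4, so s = 2.31 × 10^-6 M
[OH^-] = 2s = 4.6 × 10^-6 M

[OH^-] ≈ 4.6 × 10^-6 M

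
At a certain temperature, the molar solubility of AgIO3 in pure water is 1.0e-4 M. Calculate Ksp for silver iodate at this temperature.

1.0 × 10^-8

AgIO3(s) ⇌ Ag^+ + IO3^-
With molar solubility s: [Ag^+] = s, [IO3^-] = s.
Ksp = [Ag^+][IO3^-]
Ksp = s × s = s^2
With s = 1.0 × 10^-4: Ksp = 1.0 x 10^-8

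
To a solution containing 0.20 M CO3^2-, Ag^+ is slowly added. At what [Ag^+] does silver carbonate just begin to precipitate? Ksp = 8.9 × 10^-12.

Ag2CO3(s) ⇌ 2 Ag^+ + CO3^2-
Ksp = [Ag^+]^2[CO3^2-]
Precipitation begins when Q = Ksp. With [CO3^2-] = 0.20 M:
8.9 × 10^-12 = (0.20) × [Ag^+]^2
[Ag^+] = (8.9 × 10^-12 / 2.0 x 10^-1)^(1/2) = 6.7 × 10^-6 M

[Ag^+] ≈ 6.7 x 10^-6 M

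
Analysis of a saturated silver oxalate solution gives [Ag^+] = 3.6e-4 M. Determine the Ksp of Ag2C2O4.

Ag2C2O4(s) ⇌ 2 Ag^+(aq) + C2O4^2-(aq)
Stoichiometry gives [C2O4^2-] = (1/2)[Ag^+] = 1.80 × 10^-4 M.
Ksp = [Ag^+]^2[C2O4^2-]
Ksp = (3.6 x 10^-4)^2 × 1.80 × 10^-4 = 2.3 x 10^-11

Ksp = 2.3 × 10^-11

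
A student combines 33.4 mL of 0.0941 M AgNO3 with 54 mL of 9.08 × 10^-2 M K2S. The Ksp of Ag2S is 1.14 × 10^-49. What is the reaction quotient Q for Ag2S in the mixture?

7.25 × 10^-5

Total volume = 33.4 + 54 = 87.4 mL.
[Ag^+] = 9.41 × 10^-2 × (33.4/87.4) = 3.596 x 10^-2 M
[S^2-] = 9.08 × 10^-2 × (54/87.4) = 5.610 × 10^-2 M
Ag2S(s) <=> 2 Ag^+ + S^2-, so Q = [Ag^+]^2[S^2-]
Q = (3.596 x 10^-2)^2(5.610 x 10^-2) = 7.25 × 10^-5
Q > Ksp, so Ag2S will precipitate.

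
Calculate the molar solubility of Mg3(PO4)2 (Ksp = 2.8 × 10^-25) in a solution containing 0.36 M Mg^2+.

1.2 × 10^-12 M

Mg3(PO4)2(s) ⇌ 3 Mg^2+ + 2 PO4^3-
Ksp = [Mg^2+]^3[PO4^3-]^2
Let s = moles of Mg3(PO4)2 that dissolve per litre. [Mg^2+] = 0.36 + 3s ≈ 0.36, [PO4^3-] = 2s (Ksp is small, so little additional dissolves).
Ksp ≈ (0.36)^3 × (2s)^2
s = 1.2 × 10^-12 M
Check: 3s = 3.7 × 10^-12 ≪ 0.36, so the approximation is valid.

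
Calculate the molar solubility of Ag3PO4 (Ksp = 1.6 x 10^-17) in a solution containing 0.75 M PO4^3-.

s ≈ 9.2e-7 M

Ag3PO4(s) ⇌ 3 Ag^+ + PO4^3-
Ksp = [Ag^+]^3[PO4^3-]
Let s be the molar solubility in this solution. [Ag^+] = 3s, [PO4^3-] = 0.75 + s ≈ 0.75 (since the PO4^3- already present dominates).
Ksp ≈ (3s)^3 × 0.75
s = 9.2 × 10^-7 M
Check: s = 9.2 x 10^-7 ≪ 0.75, so the approximation is valid.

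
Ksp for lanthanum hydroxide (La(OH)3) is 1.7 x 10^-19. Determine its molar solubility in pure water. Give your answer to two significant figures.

s ≈ 8.9 × 10^-6 M

La(OH)3(s) ⇌ La^3+ + 3 OH^-
Ksp = [La^3+][OH^-]^3
With molar solubility s: [La^3+] = s, [OH^-] = 3s.
Substituting: Ksp = s(3s)^3 = 27s^4
Solving, s = (1.7 x 10^-19/27)^(1/4) = 8.9 x 10^-6 M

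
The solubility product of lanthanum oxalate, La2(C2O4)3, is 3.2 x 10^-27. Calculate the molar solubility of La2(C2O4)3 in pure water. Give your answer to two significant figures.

2.0 × 10^-6 M

La2(C2O4)3(s) ⇌ 2 La^3+(aq) + 3 C2O4^2-(aq)
Ksp = [La^3+]^2[C2O4^2-]^3
If s mol/L of La2(C2O4)3 dissolves, [La^3+] = 2s and [C2O4^2-] = 3s.
Substituting: Ksp = (2s)^2(3s)^3 = 108s^5
Solving, s = (3.2 x 10^-27/108)^(1/5) = 2.0 x 10^-6 M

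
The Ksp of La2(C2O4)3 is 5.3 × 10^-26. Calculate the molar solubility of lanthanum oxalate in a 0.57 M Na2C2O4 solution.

La2(C2O4)3(s) ⇌ 2 La^3+ + 3 C2O4^2-
Ksp = [La^3+]^2[C2O4^2-]^3
If s mol/L dissolves here, [La^3+] = 2s, [C2O4^2-] = 0.57 + 3s ≈ 0.57 (since C2O4^2- from Na2C2O4 dominates).
Ksp ≈ (2s)^2 × (0.57)^3
s = 2.7 × 10^-13 M
Check: 3s = 8.0 x 10^-13 ≪ 0.57, so the approximation is valid.

s ≈ 2.7 × 10^-13 M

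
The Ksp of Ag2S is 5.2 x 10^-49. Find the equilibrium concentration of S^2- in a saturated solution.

[S^2-] = 5.1 × 10^-17 M

Ag2S(s) ⇌ 2 Ag^+(aq) + S^2-(aq)
Ksp = [Ag^+]^2[S^2-]
For each mole of Ag2S that dissolves: [Ag^+] = 2s, [S^2-] = s.
Substituting: Ksp = (2s)^2s = 4s^3
Solving, s = (5.2 x 10^-49/4)^(1/3) = 5.07 × 10^-17 M
[S^2-] = s = 5.1 × 10^-17 M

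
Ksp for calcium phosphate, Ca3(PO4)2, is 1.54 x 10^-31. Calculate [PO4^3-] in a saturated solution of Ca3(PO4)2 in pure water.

Ca3(PO4)2(s) ⇌ 3 Ca^2+ + 2 PO4^3-
Ksp = [Ca^2+]^3[PO4^3-]^2
With molar solubility s: [Ca^2+] = 3s, [PO4^3-] = 2s.
So Ksp = (3s)^3 × (2s)^2 = 108s^5
s = (1.54 x 10^-31 / 108)^(1/5) = 2.697 x 10^-7 M
[PO4^3-] = 2s = 5.39 x 10^-7 M

[PO4^3-] ≈ 5.39 x 10^-7 M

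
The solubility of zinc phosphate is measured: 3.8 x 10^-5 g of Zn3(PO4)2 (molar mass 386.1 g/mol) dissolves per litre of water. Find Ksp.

Molar solubility s = (3.8 × 10^-5 g/L) / (386.1 g/mol) = 9.84 × 10^-8 M.
Zn3(PO4)2(s) <=> 3 Zn^2+ + 2 PO4^3-
With molar solubility s: [Zn^2+] = 3s, [PO4^3-] = 2s.
Ksp = [Zn^2+]^3[PO4^3-]^2
Substituting: Ksp = (3s)^3(2s)^2 = 108s^5
With s = 9.84 × 10^-8: Ksp = 1.0 x 10^-33

Ksp ≈ 1.0 × 10^-33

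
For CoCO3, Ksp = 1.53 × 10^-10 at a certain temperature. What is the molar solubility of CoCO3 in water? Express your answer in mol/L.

1.24 x 10^-5 M

CoCO3(s) ⇌ Co^2+(aq) + CO3^2-(aq)
Ksp = [Co^2+][CO3^2-]
If s mol/L of CoCO3 dissolves, [Co^2+] = s and [CO3^2-] = s.
Ksp = s × s = s^2
s = √(1.53 × 10^-10) = 1.24 × 10^-5 M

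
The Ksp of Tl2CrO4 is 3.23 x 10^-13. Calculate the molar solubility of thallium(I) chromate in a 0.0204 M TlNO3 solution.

s = 7.76e-10 M

Tl2CrO4(s) ⇌ 2 Tl^+(aq) + CrO4^2-(aq)
Ksp = [Tl^+]^2[CrO4^2-]
Let s be the molar solubility in this solution. [Tl^+] = 0.0204 + 2s ≈ 0.0204, [CrO4^2-] = s (Ksp is small, so little additional dissolves).
Ksp ≈ (0.0204)^2 × s
s = 7.76 x 10^-10 M
Check: 2s = 1.6 × 10^-9 ≪ 0.0204, so the approximation is valid.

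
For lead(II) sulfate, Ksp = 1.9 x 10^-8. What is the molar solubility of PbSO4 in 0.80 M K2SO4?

s = 2.4 × 10^-8 M

PbSO4(s) ⇌ Pb^2+(aq) + SO4^2-(aq)
Ksp = [Pb^2+][SO4^2-]
Let s = moles of PbSO4 that dissolve per litre. [Pb^2+] = s, [SO4^2-] = 0.80 + s ≈ 0.80 (Ksp is small, so little additional dissolves).
Ksp ≈ s × 0.80
s = 2.4 × 10^-8 M
Check: s = 2.4 × 10^-8 ≪ 0.80, so the approximation is valid.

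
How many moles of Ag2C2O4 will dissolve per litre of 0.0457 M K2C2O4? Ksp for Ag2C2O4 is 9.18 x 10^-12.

Ag2C2O4(s) <=> 2 Ag^+ + C2O4^2-
Ksp = [Ag^+]^2[C2O4^2-]
Let s = moles of Ag2C2O4 that dissolve per litre. [Ag^+] = 2s, [C2O4^2-] = 0.0457 + s ≈ 0.0457 (Ksp is small, so little additional dissolves).
Ksp ≈ (2s)^2 × 0.0457
s = 7.09 × 10^-6 M
Check: s = 7.1 x 10^-6 ≪ 0.0457, so the approximation is valid.

s = 7.09e-6 M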